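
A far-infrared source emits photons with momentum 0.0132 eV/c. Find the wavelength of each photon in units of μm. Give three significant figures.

93.9 μm

Take h = 6.62607015 × 10^-34 J·s, c = 2.99792458 × 10^8 m/s, 1 eV = 1.602176634 × 10^-19 J.
Convert to SI: p = 0.0132 eV/c = 7.0545 × 10^-30 kg·m/s.
Since λ = h/p for a photon, λ = 9.393 × 10^-5 m.
Converting to μm: λ = 93.93 μm ≈ 93.9 μm.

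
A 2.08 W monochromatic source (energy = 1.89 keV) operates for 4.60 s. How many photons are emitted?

Total energy: E_total = P·t = 2.08 × 4.60 = 9.568 J.
Per-photon energy: E = 3.028e-16 J.
N = E_total / E_photon = 3.16e16.

3.16e16 photons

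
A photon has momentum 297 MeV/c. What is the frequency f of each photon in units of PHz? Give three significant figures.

7.18e7 PHz

Convert to SI: p = 297 MeV/c = 1.5873e-19 kg·m/s.
The photon relation is f = pc/h, giving f = 7.181e22 Hz.
Converting to PHz: f = 7.181e7 PHz ≈ 7.18e7 PHz.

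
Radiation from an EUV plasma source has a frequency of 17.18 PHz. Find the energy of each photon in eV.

71.1 eV

Use h = 6.62607015e-34 J·s, 1 eV = 1.602176634e-19 J.
In SI units: f = 17.18 PHz = 1.718e16 Hz.
For a photon E = hf, so E = 1.138e-17 J.
Converting to eV: E = 71.05 eV ≈ 71.1 eV.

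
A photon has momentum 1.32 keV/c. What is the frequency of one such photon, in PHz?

Use h = 6.62607015e-34 J·s, c = 2.99792458e8 m/s, 1 eV = 1.602176634e-19 J.
In SI units: p = 1.32 keV/c = 7.0545e-25 kg·m/s.
The photon relation is f = pc/h, giving f = 3.192e17 Hz.
Converting to PHz: f = 319.2 PHz ≈ 319 PHz.

319 PHz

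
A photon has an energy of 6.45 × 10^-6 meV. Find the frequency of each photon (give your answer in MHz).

1.56 MHz

Take h = 6.62607015 × 10^-34 J·s, 1 eV = 1.602176634 × 10^-19 J.
First convert: E = 6.45 × 10^-6 meV = 1.0334 × 10^-27 J.
For a photon f = E/h, so f = 1.560 × 10^6 Hz.
Converting to MHz: f = 1.560 MHz ≈ 1.56 MHz.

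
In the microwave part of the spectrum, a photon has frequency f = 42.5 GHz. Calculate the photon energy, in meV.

0.176 meV

First convert: f = 42.5 GHz = 4.25 × 10^10 Hz.
For a photon E = hf, so E = 2.816 × 10^-23 J.
Converting to meV: E = 0.1758 meV ≈ 0.176 meV.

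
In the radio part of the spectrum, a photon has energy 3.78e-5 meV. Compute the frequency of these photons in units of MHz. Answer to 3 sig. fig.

First convert: E = 3.78e-5 meV = 6.0562e-27 J.
The photon relation is f = E/h, giving f = 9.140e6 Hz.
Converting to MHz: f = 9.140 MHz ≈ 9.14 MHz.

9.14 MHz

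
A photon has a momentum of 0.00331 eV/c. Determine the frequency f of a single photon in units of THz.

0.800 THz

In SI units: p = 0.00331 eV/c = 1.7690 × 10^-30 kg·m/s.
The photon relation is f = pc/h, giving f = 8.004 × 10^11 Hz.
Converting to THz: f = 0.8004 THz ≈ 0.800 THz.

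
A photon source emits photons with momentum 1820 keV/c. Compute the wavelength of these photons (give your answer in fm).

681 fm

(h = 6.62607015·10^-34 J·s, c = 2.99792458·10^8 m/s, 1 eV = 1.602176634·10^-19 J.)
First convert: p = 1820 keV/c = 9.7266·10^-22 kg·m/s.
Apply λ = h/p: λ = 6.812·10^-13 m.
Converting to fm: λ = 681.2 fm ≈ 681 fm.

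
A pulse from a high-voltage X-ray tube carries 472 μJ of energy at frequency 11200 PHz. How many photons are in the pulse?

Per-photon energy: E = 7.421 × 10^-15 J (from frequency = 11200 PHz).
N = E_total / E_photon = 4.72 × 10^-4 J / 7.421 × 10^-15 J = 6.36 × 10^10.

6.36 × 10^10 photons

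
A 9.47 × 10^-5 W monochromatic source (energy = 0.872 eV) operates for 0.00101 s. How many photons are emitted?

Total energy: E_total = P·t = 9.47 × 10^-5 × 0.00101 = 9.565 × 10^-8 J.
Per-photon energy: E = 1.397 × 10^-19 J.
N = E_total / E_photon = 6.85 × 10^11.

6.85 × 10^11 photons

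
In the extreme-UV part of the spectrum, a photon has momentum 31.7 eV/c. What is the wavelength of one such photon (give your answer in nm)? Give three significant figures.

Take h = 6.62607015e-34 J·s, c = 2.99792458e8 m/s, 1 eV = 1.602176634e-19 J.
In SI units: p = 31.7 eV/c = 1.6941e-26 kg·m/s.
For a photon λ = h/p, so λ = 3.911e-8 m.
Converting to nm: λ = 39.11 nm ≈ 39.1 nm.

39.1 nm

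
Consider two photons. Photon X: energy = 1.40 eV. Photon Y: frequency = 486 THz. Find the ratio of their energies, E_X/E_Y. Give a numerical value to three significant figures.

E_X = 2.243·10^-19 J (from energy = 1.40 eV, via E given directly).
E_Y = 3.220·10^-19 J (from frequency = 486 THz, via E = hf).
Ratio = 2.243·10^-19 / 3.220·10^-19 = 0.697.

0.697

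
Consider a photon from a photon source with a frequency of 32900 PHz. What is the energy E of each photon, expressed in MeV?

First convert: f = 32900 PHz = 3.29 × 10^19 Hz.
Since E = hf for a photon, E = 2.180 × 10^-14 J.
Converting to MeV: E = 0.1361 MeV ≈ 0.136 MeV.

0.136 MeV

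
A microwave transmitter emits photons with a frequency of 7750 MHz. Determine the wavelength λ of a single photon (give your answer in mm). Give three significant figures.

38.7 mm

Take c = 2.99792458e8 m/s.
Convert to SI: f = 7750 MHz = 7.75e9 Hz.
Since λ = c/f for a photon, λ = 0.03868 m.
Converting to mm: λ = 38.68 mm ≈ 38.7 mm.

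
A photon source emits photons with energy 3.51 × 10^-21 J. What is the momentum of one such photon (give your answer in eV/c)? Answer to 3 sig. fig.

Use c = 2.99792458 × 10^8 m/s, 1 eV = 1.602176634 × 10^-19 J.
Apply p = E/c: p = 1.171 × 10^-29 kg·m/s.
Converting to eV/c: p = 0.02191 eV/c ≈ 0.0219 eV/c.

0.0219 eV/c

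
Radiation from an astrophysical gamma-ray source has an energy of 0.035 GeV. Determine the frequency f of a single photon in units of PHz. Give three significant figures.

8.46e6 PHz

(h = 6.62607015e-34 J·s, 1 eV = 1.602176634e-19 J.)
Convert to SI: E = 0.035 GeV = 5.6076e-12 J.
For a photon f = E/h, so f = 8.463e21 Hz.
Converting to PHz: f = 8.463e6 PHz ≈ 8.46e6 PHz.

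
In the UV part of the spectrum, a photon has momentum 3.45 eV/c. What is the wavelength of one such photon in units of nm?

359 nm

(h = 6.62607015e-34 J·s, c = 2.99792458e8 m/s, 1 eV = 1.602176634e-19 J.)
First convert: p = 3.45 eV/c = 1.8438e-27 kg·m/s.
Since λ = h/p for a photon, λ = 3.594e-7 m.
Converting to nm: λ = 359.4 nm ≈ 359 nm.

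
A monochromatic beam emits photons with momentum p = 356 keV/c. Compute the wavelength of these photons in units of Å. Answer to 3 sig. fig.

0.0348 Å

Use h = 6.62607015·10^-34 J·s, c = 2.99792458·10^8 m/s, 1 eV = 1.602176634·10^-19 J.
Convert to SI: p = 356 keV/c = 1.9026·10^-22 kg·m/s.
Since λ = h/p for a photon, λ = 3.483·10^-12 m.
Converting to Å: λ = 0.03483 Å ≈ 0.0348 Å.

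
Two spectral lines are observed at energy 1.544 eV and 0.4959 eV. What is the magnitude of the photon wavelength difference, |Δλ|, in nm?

1700 nm

Using λ = hc/E: λ₁ = 8.0301 × 10^-7 m, λ₂ = 2.5002 × 10^-6 m.
|Δλ| = |8.0301 × 10^-7 − 2.5002 × 10^-6| = 1.70 × 10^-6 m = 1700 nm.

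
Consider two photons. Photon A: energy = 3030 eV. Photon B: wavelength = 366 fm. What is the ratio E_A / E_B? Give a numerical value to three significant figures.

8.94e-4

E_A = 4.855e-16 J (from energy = 3030 eV, via E given directly).
E_B = 5.427e-13 J (from wavelength = 366 fm, via E = hc/λ).
Ratio = 4.855e-16 / 5.427e-13 = 8.94e-4.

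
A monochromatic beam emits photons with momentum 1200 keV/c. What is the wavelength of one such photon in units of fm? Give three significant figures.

Use h = 6.62607015 × 10^-34 J·s, c = 2.99792458 × 10^8 m/s, 1 eV = 1.602176634 × 10^-19 J.
Convert to SI: p = 1200 keV/c = 6.4131 × 10^-22 kg·m/s.
Apply λ = h/p: λ = 1.033 × 10^-12 m.
Converting to fm: λ = 1033 fm ≈ 1030 fm.

1030 fm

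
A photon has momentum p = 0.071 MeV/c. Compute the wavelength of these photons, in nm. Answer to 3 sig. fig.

Use h = 6.62607015e-34 J·s, c = 2.99792458e8 m/s, 1 eV = 1.602176634e-19 J.
In SI units: p = 0.071 MeV/c = 3.7944e-23 kg·m/s.
Apply λ = h/p: λ = 1.746e-11 m.
Converting to nm: λ = 0.01746 nm ≈ 0.0175 nm.

0.0175 nm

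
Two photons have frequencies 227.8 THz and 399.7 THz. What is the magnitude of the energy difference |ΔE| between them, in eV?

0.711 eV

Using E = hf: E₁ = 1.5094e-19 J, E₂ = 2.6484e-19 J.
|ΔE| = |1.5094e-19 − 2.6484e-19| = 1.14e-19 J = 0.711 eV.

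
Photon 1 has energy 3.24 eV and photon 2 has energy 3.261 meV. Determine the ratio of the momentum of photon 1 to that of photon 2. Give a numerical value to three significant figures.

994

p_1 = 1.732 × 10^-27 kg·m/s (from energy = 3.24 eV, via p = E/c).
p_2 = 1.743 × 10^-30 kg·m/s (from energy = 3.261 meV, via p = E/c).
Ratio = 1.732 × 10^-27 / 1.743 × 10^-30 = 994.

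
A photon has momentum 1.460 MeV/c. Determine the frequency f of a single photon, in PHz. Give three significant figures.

In SI units: p = 1.460 MeV/c = 7.8027e-22 kg·m/s.
For a photon f = pc/h, so f = 3.530e20 Hz.
Converting to PHz: f = 353000 PHz ≈ 3.53e5 PHz.

3.53e5 PHz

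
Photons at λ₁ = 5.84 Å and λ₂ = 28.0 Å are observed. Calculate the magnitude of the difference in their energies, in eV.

1680 eV

Using E = hc/λ: E₁ = 3.401e-16 J, E₂ = 7.094e-17 J.
|ΔE| = |3.401e-16 − 7.094e-17| = 2.69e-16 J = 1680 eV.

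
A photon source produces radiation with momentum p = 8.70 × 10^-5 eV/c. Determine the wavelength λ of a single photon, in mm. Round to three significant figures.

Use h = 6.62607015 × 10^-34 J·s, c = 2.99792458 × 10^8 m/s, 1 eV = 1.602176634 × 10^-19 J.
First convert: p = 8.70 × 10^-5 eV/c = 4.6495 × 10^-32 kg·m/s.
The photon relation is λ = h/p, giving λ = 0.01425 m.
Converting to mm: λ = 14.25 mm ≈ 14.3 mm.

14.3 mm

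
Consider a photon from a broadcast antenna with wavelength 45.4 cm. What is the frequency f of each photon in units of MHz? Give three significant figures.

660 MHz

(c = 2.99792458 × 10^8 m/s.)
Convert to SI: λ = 45.4 cm = 0.454 m.
The photon relation is f = c/λ, giving f = 6.603 × 10^8 Hz.
Converting to MHz: f = 660.3 MHz ≈ 660 MHz.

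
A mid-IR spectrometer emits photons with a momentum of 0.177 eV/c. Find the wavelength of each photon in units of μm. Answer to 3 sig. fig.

7.00 μm

(h = 6.62607015e-34 J·s, c = 2.99792458e8 m/s, 1 eV = 1.602176634e-19 J.)
Convert to SI: p = 0.177 eV/c = 9.4594e-29 kg·m/s.
The photon relation is λ = h/p, giving λ = 7.005e-6 m.
Converting to μm: λ = 7.005 μm ≈ 7.00 μm.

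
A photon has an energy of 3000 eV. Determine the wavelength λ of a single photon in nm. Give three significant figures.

Take h = 6.62607015e-34 J·s, c = 2.99792458e8 m/s, 1 eV = 1.602176634e-19 J.
Convert to SI: E = 3000 eV = 4.8065e-16 J.
Apply λ = hc/E: λ = 4.133e-10 m.
Converting to nm: λ = 0.4133 nm ≈ 0.413 nm.

0.413 nm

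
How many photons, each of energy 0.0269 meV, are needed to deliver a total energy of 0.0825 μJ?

Per-photon energy: E = 4.310e-24 J (from energy = 0.0269 meV).
N = E_total / E_photon = 8.25e-8 J / 4.310e-24 J = 1.91e16.

1.91e16 photons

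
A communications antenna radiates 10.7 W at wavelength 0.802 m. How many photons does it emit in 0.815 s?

3.52e25 photons

Total energy: E_total = P·t = 10.7 × 0.815 = 8.720 J.
Per-photon energy: E = 2.477e-25 J.
N = E_total / E_photon = 3.52e25.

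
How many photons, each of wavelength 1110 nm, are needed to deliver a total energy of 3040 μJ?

1.70 × 10^16 photons

Per-photon energy: E = 1.790 × 10^-19 J (from wavelength = 1110 nm).
N = E_total / E_photon = 0.00304 J / 1.790 × 10^-19 J = 1.70 × 10^16.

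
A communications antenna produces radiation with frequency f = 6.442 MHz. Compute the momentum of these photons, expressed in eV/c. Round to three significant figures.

2.66 × 10^-8 eV/c

Use h = 6.62607015 × 10^-34 J·s, c = 2.99792458 × 10^8 m/s, 1 eV = 1.602176634 × 10^-19 J.
First convert: f = 6.442 MHz = 6.442 × 10^6 Hz.
For a photon p = hf/c, so p = 1.424 × 10^-35 kg·m/s.
Converting to eV/c: p = 2.664 × 10^-8 eV/c ≈ 2.66 × 10^-8 eV/c.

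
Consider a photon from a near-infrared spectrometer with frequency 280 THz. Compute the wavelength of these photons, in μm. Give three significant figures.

1.07 μm

Use c = 2.99792458 × 10^8 m/s.
In SI units: f = 280 THz = 2.80 × 10^14 Hz.
The photon relation is λ = c/f, giving λ = 1.071 × 10^-6 m.
Converting to μm: λ = 1.071 μm ≈ 1.07 μm.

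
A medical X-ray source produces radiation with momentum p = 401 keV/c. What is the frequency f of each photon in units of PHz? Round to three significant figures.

Use h = 6.62607015e-34 J·s, c = 2.99792458e8 m/s, 1 eV = 1.602176634e-19 J.
Convert to SI: p = 401 keV/c = 2.1431e-22 kg·m/s.
Since f = pc/h for a photon, f = 9.696e19 Hz.
Converting to PHz: f = 96960 PHz ≈ 9.70e4 PHz.

9.70e4 PHz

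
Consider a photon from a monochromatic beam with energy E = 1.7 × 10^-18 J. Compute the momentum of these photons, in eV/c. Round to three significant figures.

The photon relation is p = E/c, giving p = 5.671 × 10^-27 kg·m/s.
Converting to eV/c: p = 10.61 eV/c ≈ 10.6 eV/c.

10.6 eV/c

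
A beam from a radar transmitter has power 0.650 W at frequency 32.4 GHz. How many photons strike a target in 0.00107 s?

3.24·10^19 photons

Total energy: E_total = P·t = 0.650 × 0.00107 = 6.955·10^-4 J.
Per-photon energy: E = 2.147·10^-23 J.
N = E_total / E_photon = 3.24·10^19.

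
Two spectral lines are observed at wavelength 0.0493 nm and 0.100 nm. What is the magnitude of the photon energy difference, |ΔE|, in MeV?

0.0128 MeV

Using E = hc/λ: E₁ = 4.029·10^-15 J, E₂ = 1.986·10^-15 J.
|ΔE| = |4.029·10^-15 − 1.986·10^-15| = 2.04·10^-15 J = 0.0128 MeV.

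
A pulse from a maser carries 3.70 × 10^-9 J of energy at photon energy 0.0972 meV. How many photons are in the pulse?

2.38 × 10^14 photons

Per-photon energy: E = 1.557 × 10^-23 J (from energy = 0.0972 meV).
N = E_total / E_photon = 3.70 × 10^-9 J / 1.557 × 10^-23 J = 2.38 × 10^14.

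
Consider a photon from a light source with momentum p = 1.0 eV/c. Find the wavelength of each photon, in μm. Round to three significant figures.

(h = 6.62607015·10^-34 J·s, c = 2.99792458·10^8 m/s, 1 eV = 1.602176634·10^-19 J.)
In SI units: p = 1.0 eV/c = 5.3443·10^-28 kg·m/s.
The photon relation is λ = h/p, giving λ = 1.240·10^-6 m.
Converting to μm: λ = 1.240 μm ≈ 1.24 μm.

1.24 μm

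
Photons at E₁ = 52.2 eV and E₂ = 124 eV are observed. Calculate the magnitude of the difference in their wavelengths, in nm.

13.8 nm

Using λ = hc/E: λ₁ = 2.375e-8 m, λ₂ = 9.999e-9 m.
|Δλ| = |2.375e-8 − 9.999e-9| = 1.38e-8 m = 13.8 nm.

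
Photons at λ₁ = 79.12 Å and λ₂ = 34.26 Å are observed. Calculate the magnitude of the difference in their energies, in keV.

0.205 keV

Using E = hc/λ: E₁ = 2.5107 × 10^-17 J, E₂ = 5.7981 × 10^-17 J.
|ΔE| = |2.5107 × 10^-17 − 5.7981 × 10^-17| = 3.29 × 10^-17 J = 0.205 keV.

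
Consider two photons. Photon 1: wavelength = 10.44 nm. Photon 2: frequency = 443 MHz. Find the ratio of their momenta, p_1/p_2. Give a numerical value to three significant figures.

6.48 × 10^7

p_1 = 6.347 × 10^-26 kg·m/s (from wavelength = 10.44 nm, via p = h/λ).
p_2 = 9.791 × 10^-34 kg·m/s (from frequency = 443 MHz, via p = hf/c).
Ratio = 6.347 × 10^-26 / 9.791 × 10^-34 = 6.48 × 10^7.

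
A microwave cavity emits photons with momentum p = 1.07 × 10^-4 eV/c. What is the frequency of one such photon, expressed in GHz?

25.9 GHz

First convert: p = 1.07 × 10^-4 eV/c = 5.7184 × 10^-32 kg·m/s.
The photon relation is f = pc/h, giving f = 2.587 × 10^10 Hz.
Converting to GHz: f = 25.87 GHz ≈ 25.9 GHz.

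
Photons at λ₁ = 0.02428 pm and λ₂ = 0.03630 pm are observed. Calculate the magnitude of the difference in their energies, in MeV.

Using E = hc/λ: E₁ = 8.1814e-12 J, E₂ = 5.4723e-12 J.
|ΔE| = |8.1814e-12 − 5.4723e-12| = 2.71e-12 J = 16.9 MeV.

16.9 MeV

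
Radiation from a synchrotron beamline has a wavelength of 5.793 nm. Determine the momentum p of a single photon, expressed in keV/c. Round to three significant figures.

Use h = 6.62607015 × 10^-34 J·s, c = 2.99792458 × 10^8 m/s, 1 eV = 1.602176634 × 10^-19 J.
First convert: λ = 5.793 nm = 5.793 × 10^-9 m.
For a photon p = h/λ, so p = 1.144 × 10^-25 kg·m/s.
Converting to keV/c: p = 0.2140 keV/c ≈ 0.214 keV/c.

0.214 keV/c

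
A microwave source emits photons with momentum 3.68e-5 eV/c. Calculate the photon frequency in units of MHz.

In SI units: p = 3.68e-5 eV/c = 1.9667e-32 kg·m/s.
For a photon f = pc/h, so f = 8.898e9 Hz.
Converting to MHz: f = 8898 MHz ≈ 8900 MHz.

8900 MHz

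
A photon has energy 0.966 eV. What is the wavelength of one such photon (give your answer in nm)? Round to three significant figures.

First convert: E = 0.966 eV = 1.5477 × 10^-19 J.
For a photon λ = hc/E, so λ = 1.283 × 10^-6 m.
Converting to nm: λ = 1283 nm ≈ 1280 nm.

1280 nm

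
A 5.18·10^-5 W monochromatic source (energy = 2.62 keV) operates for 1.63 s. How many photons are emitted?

Total energy: E_total = P·t = 5.18·10^-5 × 1.63 = 8.443·10^-5 J.
Per-photon energy: E = 4.198·10^-16 J.
N = E_total / E_photon = 2.01·10^11.

2.01·10^11 photons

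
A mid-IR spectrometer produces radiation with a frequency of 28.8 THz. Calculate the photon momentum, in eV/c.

0.119 eV/c

Convert to SI: f = 28.8 THz = 2.88 × 10^13 Hz.
The photon relation is p = hf/c, giving p = 6.365 × 10^-29 kg·m/s.
Converting to eV/c: p = 0.1191 eV/c ≈ 0.119 eV/c.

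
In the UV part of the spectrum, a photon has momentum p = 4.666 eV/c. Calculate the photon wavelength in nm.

Take h = 6.62607015 × 10^-34 J·s, c = 2.99792458 × 10^8 m/s, 1 eV = 1.602176634 × 10^-19 J.
Convert to SI: p = 4.666 eV/c = 2.4936 × 10^-27 kg·m/s.
The photon relation is λ = h/p, giving λ = 2.657 × 10^-7 m.
Converting to nm: λ = 265.7 nm ≈ 266 nm.

266 nm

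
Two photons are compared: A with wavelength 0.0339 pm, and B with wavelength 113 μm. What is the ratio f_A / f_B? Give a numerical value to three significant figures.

f_A = 8.843·10^21 Hz (from wavelength = 0.0339 pm, via f = c/λ).
f_B = 2.653·10^12 Hz (from wavelength = 113 μm, via f = c/λ).
Ratio = 8.843·10^21 / 2.653·10^12 = 3.33·10^9.

3.33·10^9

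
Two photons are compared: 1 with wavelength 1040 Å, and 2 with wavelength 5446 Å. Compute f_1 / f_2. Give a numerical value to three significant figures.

f_1 = 2.883e15 Hz (from wavelength = 1040 Å, via f = c/λ).
f_2 = 5.505e14 Hz (from wavelength = 5446 Å, via f = c/λ).
Ratio = 2.883e15 / 5.505e14 = 5.24.

5.24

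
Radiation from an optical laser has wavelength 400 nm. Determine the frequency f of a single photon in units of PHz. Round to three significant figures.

0.749 PHz

Convert to SI: λ = 400 nm = 4.0 × 10^-7 m.
Apply f = c/λ: f = 7.495 × 10^14 Hz.
Converting to PHz: f = 0.7495 PHz ≈ 0.749 PHz.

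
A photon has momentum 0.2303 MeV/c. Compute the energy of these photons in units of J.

3.69 × 10^-14 J

Use c = 2.99792458 × 10^8 m/s, 1 eV = 1.602176634 × 10^-19 J.
First convert: p = 0.2303 MeV/c = 1.2308 × 10^-22 kg·m/s.
Apply E = pc: E = 3.690 × 10^-14 J.
So E ≈ 3.69 × 10^-14 J.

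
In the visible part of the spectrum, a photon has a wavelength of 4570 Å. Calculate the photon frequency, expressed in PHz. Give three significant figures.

0.656 PHz

Convert to SI: λ = 4570 Å = 4.57 × 10^-7 m.
Apply f = c/λ: f = 6.560 × 10^14 Hz.
Converting to PHz: f = 0.6560 PHz ≈ 0.656 PHz.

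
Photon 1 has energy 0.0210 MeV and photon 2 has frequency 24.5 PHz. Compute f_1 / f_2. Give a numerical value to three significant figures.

f_1 = 5.078 × 10^18 Hz (from energy = 0.0210 MeV, via f = E/h).
f_2 = 2.450 × 10^16 Hz (from frequency = 24.5 PHz, via f given directly).
Ratio = 5.078 × 10^18 / 2.450 × 10^16 = 207.

207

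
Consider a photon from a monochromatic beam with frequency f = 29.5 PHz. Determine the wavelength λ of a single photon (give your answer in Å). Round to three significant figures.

102 Å

Use c = 2.99792458 × 10^8 m/s.
In SI units: f = 29.5 PHz = 2.95 × 10^16 Hz.
Apply λ = c/f: λ = 1.016 × 10^-8 m.
Converting to Å: λ = 101.6 Å ≈ 102 Å.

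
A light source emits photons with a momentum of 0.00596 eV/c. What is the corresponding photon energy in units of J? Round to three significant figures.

9.55e-22 J

First convert: p = 0.00596 eV/c = 3.1852e-30 kg·m/s.
The photon relation is E = pc, giving E = 9.549e-22 J.
So E ≈ 9.55e-22 J.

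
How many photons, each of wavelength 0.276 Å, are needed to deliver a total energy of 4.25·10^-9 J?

Per-photon energy: E = 7.197·10^-15 J (from wavelength = 0.276 Å).
N = E_total / E_photon = 4.25·10^-9 J / 7.197·10^-15 J = 5.91·10^5.

5.91·10^5 photons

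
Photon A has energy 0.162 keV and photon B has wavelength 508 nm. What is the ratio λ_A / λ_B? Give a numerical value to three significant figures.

λ_A = 7.653·10^-9 m (from energy = 0.162 keV, via λ = hc/E).
λ_B = 5.080·10^-7 m (from wavelength = 508 nm, via λ given directly).
Ratio = 7.653·10^-9 / 5.080·10^-7 = 0.0151.

0.0151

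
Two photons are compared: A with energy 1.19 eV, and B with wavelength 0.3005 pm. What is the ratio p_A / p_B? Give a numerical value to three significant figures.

2.88e-7

p_A = 6.360e-28 kg·m/s (from energy = 1.19 eV, via p = E/c).
p_B = 2.205e-21 kg·m/s (from wavelength = 0.3005 pm, via p = h/λ).
Ratio = 6.360e-28 / 2.205e-21 = 2.88e-7.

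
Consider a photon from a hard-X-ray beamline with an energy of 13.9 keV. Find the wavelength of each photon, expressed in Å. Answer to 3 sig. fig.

Use h = 6.62607015·10^-34 J·s, c = 2.99792458·10^8 m/s, 1 eV = 1.602176634·10^-19 J.
In SI units: E = 13.9 keV = 2.2270·10^-15 J.
For a photon λ = hc/E, so λ = 8.920·10^-11 m.
Converting to Å: λ = 0.8920 Å ≈ 0.892 Å.

0.892 Å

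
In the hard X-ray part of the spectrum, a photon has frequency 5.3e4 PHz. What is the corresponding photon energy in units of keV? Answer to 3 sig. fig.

(h = 6.62607015e-34 J·s, 1 eV = 1.602176634e-19 J.)
In SI units: f = 5.3e4 PHz = 5.3e19 Hz.
The photon relation is E = hf, giving E = 3.512e-14 J.
Converting to keV: E = 219.2 keV ≈ 219 keV.

219 keV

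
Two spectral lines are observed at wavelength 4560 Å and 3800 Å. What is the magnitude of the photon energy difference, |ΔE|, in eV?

Using E = hc/λ: E₁ = 4.356e-19 J, E₂ = 5.227e-19 J.
|ΔE| = |4.356e-19 − 5.227e-19| = 8.71e-20 J = 0.544 eV.

0.544 eV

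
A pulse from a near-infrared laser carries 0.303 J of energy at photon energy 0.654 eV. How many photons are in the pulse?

2.89 × 10^18 photons

Per-photon energy: E = 1.048 × 10^-19 J (from energy = 0.654 eV).
N = E_total / E_photon = 0.303 J / 1.048 × 10^-19 J = 2.89 × 10^18.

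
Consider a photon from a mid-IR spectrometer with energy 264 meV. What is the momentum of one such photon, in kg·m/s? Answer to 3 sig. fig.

(c = 2.99792458e8 m/s, 1 eV = 1.602176634e-19 J.)
First convert: E = 264 meV = 4.2297e-20 J.
Apply p = E/c: p = 1.411e-28 kg·m/s.
So p ≈ 1.41e-28 kg·m/s.

1.41e-28 kg·m/s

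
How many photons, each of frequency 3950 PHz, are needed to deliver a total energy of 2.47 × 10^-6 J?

Per-photon energy: E = 2.617 × 10^-15 J (from frequency = 3950 PHz).
N = E_total / E_photon = 2.47 × 10^-6 J / 2.617 × 10^-15 J = 9.44 × 10^8.

9.44 × 10^8 photons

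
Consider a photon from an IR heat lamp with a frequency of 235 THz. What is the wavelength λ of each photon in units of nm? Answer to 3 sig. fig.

1280 nm

Take c = 2.99792458e8 m/s.
In SI units: f = 235 THz = 2.35e14 Hz.
For a photon λ = c/f, so λ = 1.276e-6 m.
Converting to nm: λ = 1276 nm ≈ 1280 nm.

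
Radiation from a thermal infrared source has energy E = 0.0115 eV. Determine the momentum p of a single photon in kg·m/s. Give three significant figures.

6.15 × 10^-30 kg·m/s

First convert: E = 0.0115 eV = 1.8425 × 10^-21 J.
For a photon p = E/c, so p = 6.146 × 10^-30 kg·m/s.
So p ≈ 6.15 × 10^-30 kg·m/s.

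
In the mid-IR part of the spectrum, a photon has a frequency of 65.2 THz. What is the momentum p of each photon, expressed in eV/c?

Convert to SI: f = 65.2 THz = 6.52 × 10^13 Hz.
Apply p = hf/c: p = 1.441 × 10^-28 kg·m/s.
Converting to eV/c: p = 0.2696 eV/c ≈ 0.270 eV/c.

0.270 eV/c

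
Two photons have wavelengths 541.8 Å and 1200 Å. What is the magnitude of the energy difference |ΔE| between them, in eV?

Using E = hc/λ: E₁ = 3.6664·10^-18 J, E₂ = 1.6554·10^-18 J.
|ΔE| = |3.6664·10^-18 − 1.6554·10^-18| = 2.01·10^-18 J = 12.6 eV.

12.6 eV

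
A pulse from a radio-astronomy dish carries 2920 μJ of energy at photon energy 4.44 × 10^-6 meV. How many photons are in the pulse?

Per-photon energy: E = 7.114 × 10^-28 J (from energy = 4.44 × 10^-6 meV).
N = E_total / E_photon = 0.00292 J / 7.114 × 10^-28 J = 4.10 × 10^24.

4.10 × 10^24 photons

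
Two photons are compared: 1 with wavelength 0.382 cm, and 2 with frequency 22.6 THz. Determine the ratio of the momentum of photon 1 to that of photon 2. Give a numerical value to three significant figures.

p_1 = 1.735e-31 kg·m/s (from wavelength = 0.382 cm, via p = h/λ).
p_2 = 4.995e-29 kg·m/s (from frequency = 22.6 THz, via p = hf/c).
Ratio = 1.735e-31 / 4.995e-29 = 3.47e-3.

3.47e-3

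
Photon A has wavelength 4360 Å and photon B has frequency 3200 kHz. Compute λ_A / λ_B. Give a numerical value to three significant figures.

4.65e-9

λ_A = 4.360e-7 m (from wavelength = 4360 Å, via λ given directly).
λ_B = 93.69 m (from frequency = 3200 kHz, via λ = c/f).
Ratio = 4.360e-7 / 93.69 = 4.65e-9.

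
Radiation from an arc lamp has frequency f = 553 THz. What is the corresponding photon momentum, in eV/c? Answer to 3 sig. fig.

2.29 eV/c

(h = 6.62607015 × 10^-34 J·s, c = 2.99792458 × 10^8 m/s, 1 eV = 1.602176634 × 10^-19 J.)
Convert to SI: f = 553 THz = 5.53 × 10^14 Hz.
The photon relation is p = hf/c, giving p = 1.222 × 10^-27 kg·m/s.
Converting to eV/c: p = 2.287 eV/c ≈ 2.29 eV/c.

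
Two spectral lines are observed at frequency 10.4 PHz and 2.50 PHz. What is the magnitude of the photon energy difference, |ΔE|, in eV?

32.7 eV

Using E = hf: E₁ = 6.891 × 10^-18 J, E₂ = 1.657 × 10^-18 J.
|ΔE| = |6.891 × 10^-18 − 1.657 × 10^-18| = 5.23 × 10^-18 J = 32.7 eV.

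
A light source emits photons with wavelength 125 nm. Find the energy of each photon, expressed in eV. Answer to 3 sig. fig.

(h = 6.62607015e-34 J·s, c = 2.99792458e8 m/s, 1 eV = 1.602176634e-19 J.)
In SI units: λ = 125 nm = 1.25e-7 m.
Since E = hc/λ for a photon, E = 1.589e-18 J.
Converting to eV: E = 9.919 eV ≈ 9.92 eV.

9.92 eV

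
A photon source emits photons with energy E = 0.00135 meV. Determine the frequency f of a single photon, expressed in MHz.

(h = 6.62607015·10^-34 J·s, 1 eV = 1.602176634·10^-19 J.)
In SI units: E = 0.00135 meV = 2.1629·10^-25 J.
Since f = E/h for a photon, f = 3.264·10^8 Hz.
Converting to MHz: f = 326.4 MHz ≈ 326 MHz.

326 MHz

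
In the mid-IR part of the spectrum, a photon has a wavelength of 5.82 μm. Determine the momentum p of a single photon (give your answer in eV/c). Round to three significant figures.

0.213 eV/c

Take h = 6.62607015e-34 J·s, c = 2.99792458e8 m/s, 1 eV = 1.602176634e-19 J.
First convert: λ = 5.82 μm = 5.82e-6 m.
For a photon p = h/λ, so p = 1.139e-28 kg·m/s.
Converting to eV/c: p = 0.2130 eV/c ≈ 0.213 eV/c.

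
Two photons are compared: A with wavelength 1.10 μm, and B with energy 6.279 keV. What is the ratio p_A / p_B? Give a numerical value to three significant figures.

p_A = 6.024e-28 kg·m/s (from wavelength = 1.10 μm, via p = h/λ).
p_B = 3.356e-24 kg·m/s (from energy = 6.279 keV, via p = E/c).
Ratio = 6.024e-28 / 3.356e-24 = 1.80e-4.

1.80e-4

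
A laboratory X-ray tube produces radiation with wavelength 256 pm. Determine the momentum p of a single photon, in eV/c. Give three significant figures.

4840 eV/c

Take h = 6.62607015e-34 J·s, c = 2.99792458e8 m/s, 1 eV = 1.602176634e-19 J.
Convert to SI: λ = 256 pm = 2.56e-10 m.
For a photon p = h/λ, so p = 2.588e-24 kg·m/s.
Converting to eV/c: p = 4843 eV/c ≈ 4840 eV/c.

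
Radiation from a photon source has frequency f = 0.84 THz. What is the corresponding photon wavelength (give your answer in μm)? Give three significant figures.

(c = 2.99792458 × 10^8 m/s.)
Convert to SI: f = 0.84 THz = 8.4 × 10^11 Hz.
For a photon λ = c/f, so λ = 3.569 × 10^-4 m.
Converting to μm: λ = 356.9 μm ≈ 357 μm.

357 μm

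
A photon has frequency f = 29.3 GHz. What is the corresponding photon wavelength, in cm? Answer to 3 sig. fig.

1.02 cm

Use c = 2.99792458 × 10^8 m/s.
In SI units: f = 29.3 GHz = 2.93 × 10^10 Hz.
The photon relation is λ = c/f, giving λ = 0.01023 m.
Converting to cm: λ = 1.023 cm ≈ 1.02 cm.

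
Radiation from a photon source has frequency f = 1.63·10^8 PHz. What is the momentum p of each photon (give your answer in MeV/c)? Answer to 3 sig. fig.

In SI units: f = 1.63·10^8 PHz = 1.63·10^23 Hz.
Apply p = hf/c: p = 3.603·10^-19 kg·m/s.
Converting to MeV/c: p = 674.1 MeV/c ≈ 674 MeV/c.

674 MeV/c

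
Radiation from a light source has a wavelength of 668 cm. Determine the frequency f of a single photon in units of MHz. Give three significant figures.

Take c = 2.99792458e8 m/s.
Convert to SI: λ = 668 cm = 6.68 m.
For a photon f = c/λ, so f = 4.488e7 Hz.
Converting to MHz: f = 44.88 MHz ≈ 44.9 MHz.

44.9 MHz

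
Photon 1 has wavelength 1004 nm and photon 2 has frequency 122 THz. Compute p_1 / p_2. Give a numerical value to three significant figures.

p_1 = 6.600e-28 kg·m/s (from wavelength = 1004 nm, via p = h/λ).
p_2 = 2.696e-28 kg·m/s (from frequency = 122 THz, via p = hf/c).
Ratio = 6.600e-28 / 2.696e-28 = 2.45.

2.45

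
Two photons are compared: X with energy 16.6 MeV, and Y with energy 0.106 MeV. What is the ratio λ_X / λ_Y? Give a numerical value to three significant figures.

λ_X = 7.469e-14 m (from energy = 16.6 MeV, via λ = hc/E).
λ_Y = 1.170e-11 m (from energy = 0.106 MeV, via λ = hc/E).
Ratio = 7.469e-14 / 1.170e-11 = 6.39e-3.

6.39e-3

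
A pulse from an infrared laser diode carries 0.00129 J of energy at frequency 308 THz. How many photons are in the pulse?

Per-photon energy: E = 2.041e-19 J (from frequency = 308 THz).
N = E_total / E_photon = 0.00129 J / 2.041e-19 J = 6.32e15.

6.32e15 photons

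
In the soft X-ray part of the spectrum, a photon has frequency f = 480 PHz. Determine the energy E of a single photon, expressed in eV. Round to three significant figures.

First convert: f = 480 PHz = 4.8e17 Hz.
For a photon E = hf, so E = 3.181e-16 J.
Converting to eV: E = 1985 eV ≈ 1990 eV.

1990 eV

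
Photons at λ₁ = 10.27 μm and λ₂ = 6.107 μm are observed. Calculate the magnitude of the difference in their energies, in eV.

0.0823 eV

Using E = hc/λ: E₁ = 1.9342e-20 J, E₂ = 3.2527e-20 J.
|ΔE| = |1.9342e-20 − 3.2527e-20| = 1.32e-20 J = 0.0823 eV.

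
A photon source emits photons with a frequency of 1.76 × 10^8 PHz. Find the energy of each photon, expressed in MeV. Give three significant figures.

Take h = 6.62607015 × 10^-34 J·s, 1 eV = 1.602176634 × 10^-19 J.
First convert: f = 1.76 × 10^8 PHz = 1.76 × 10^23 Hz.
Apply E = hf: E = 1.166 × 10^-10 J.
Converting to MeV: E = 727.9 MeV ≈ 728 MeV.

728 MeV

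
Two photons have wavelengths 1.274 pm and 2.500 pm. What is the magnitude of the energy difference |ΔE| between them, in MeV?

0.477 MeV

Using E = hc/λ: E₁ = 1.5592 × 10^-13 J, E₂ = 7.9458 × 10^-14 J.
|ΔE| = |1.5592 × 10^-13 − 7.9458 × 10^-14| = 7.65 × 10^-14 J = 0.477 MeV.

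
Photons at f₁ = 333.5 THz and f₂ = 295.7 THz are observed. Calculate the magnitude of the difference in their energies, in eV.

0.156 eV

Using E = hf: E₁ = 2.2098e-19 J, E₂ = 1.9593e-19 J.
|ΔE| = |2.2098e-19 − 1.9593e-19| = 2.50e-20 J = 0.156 eV.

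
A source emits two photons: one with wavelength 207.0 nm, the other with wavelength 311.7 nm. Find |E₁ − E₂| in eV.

2.01 eV

Using E = hc/λ: E₁ = 9.5964e-19 J, E₂ = 6.3729e-19 J.
|ΔE| = |9.5964e-19 − 6.3729e-19| = 3.22e-19 J = 2.01 eV.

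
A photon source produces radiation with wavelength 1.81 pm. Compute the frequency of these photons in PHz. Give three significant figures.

(c = 2.99792458 × 10^8 m/s.)
First convert: λ = 1.81 pm = 1.81 × 10^-12 m.
Since f = c/λ for a photon, f = 1.656 × 10^20 Hz.
Converting to PHz: f = 165600 PHz ≈ 1.66 × 10^5 PHz.

1.66 × 10^5 PHz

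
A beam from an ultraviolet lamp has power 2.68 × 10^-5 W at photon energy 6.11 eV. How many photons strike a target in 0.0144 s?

3.94 × 10^11 photons

Total energy: E_total = P·t = 2.68 × 10^-5 × 0.0144 = 3.859 × 10^-7 J.
Per-photon energy: E = 9.789 × 10^-19 J.
N = E_total / E_photon = 3.94 × 10^11.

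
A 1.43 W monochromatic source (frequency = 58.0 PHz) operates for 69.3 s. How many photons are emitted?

Total energy: E_total = P·t = 1.43 × 69.3 = 99.10 J.
Per-photon energy: E = 3.843 × 10^-17 J.
N = E_total / E_photon = 2.58 × 10^18.

2.58 × 10^18 photons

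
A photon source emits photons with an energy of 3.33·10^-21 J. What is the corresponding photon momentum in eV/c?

Apply p = E/c: p = 1.111·10^-29 kg·m/s.
Converting to eV/c: p = 0.02078 eV/c ≈ 0.0208 eV/c.

0.0208 eV/c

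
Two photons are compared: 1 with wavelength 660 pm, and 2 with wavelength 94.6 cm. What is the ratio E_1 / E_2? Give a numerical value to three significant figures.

1.43e9

E_1 = 3.010e-16 J (from wavelength = 660 pm, via E = hc/λ).
E_2 = 2.100e-25 J (from wavelength = 94.6 cm, via E = hc/λ).
Ratio = 3.010e-16 / 2.100e-25 = 1.43e9.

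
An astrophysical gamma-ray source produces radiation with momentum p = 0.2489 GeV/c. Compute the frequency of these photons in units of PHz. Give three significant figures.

In SI units: p = 0.2489 GeV/c = 1.3302 × 10^-19 kg·m/s.
The photon relation is f = pc/h, giving f = 6.018 × 10^22 Hz.
Converting to PHz: f = 6.018 × 10^7 PHz ≈ 6.02 × 10^7 PHz.

6.02 × 10^7 PHz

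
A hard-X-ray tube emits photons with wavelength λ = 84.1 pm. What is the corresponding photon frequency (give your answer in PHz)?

In SI units: λ = 84.1 pm = 8.41 × 10^-11 m.
For a photon f = c/λ, so f = 3.565 × 10^18 Hz.
Converting to PHz: f = 3565 PHz ≈ 3560 PHz.

3560 PHz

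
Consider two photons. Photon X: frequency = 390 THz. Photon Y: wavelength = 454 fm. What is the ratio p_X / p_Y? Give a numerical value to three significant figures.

5.91e-7

p_X = 8.620e-28 kg·m/s (from frequency = 390 THz, via p = hf/c).
p_Y = 1.459e-21 kg·m/s (from wavelength = 454 fm, via p = h/λ).
Ratio = 8.620e-28 / 1.459e-21 = 5.91e-7.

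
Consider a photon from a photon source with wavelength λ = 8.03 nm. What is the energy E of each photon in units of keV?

Use h = 6.62607015 × 10^-34 J·s, c = 2.99792458 × 10^8 m/s, 1 eV = 1.602176634 × 10^-19 J.
First convert: λ = 8.03 nm = 8.03 × 10^-9 m.
Since E = hc/λ for a photon, E = 2.474 × 10^-17 J.
Converting to keV: E = 0.1544 keV ≈ 0.154 keV.

0.154 keV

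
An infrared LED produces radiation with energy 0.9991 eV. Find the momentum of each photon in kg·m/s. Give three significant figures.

5.34e-28 kg·m/s

(c = 2.99792458e8 m/s, 1 eV = 1.602176634e-19 J.)
First convert: E = 0.9991 eV = 1.6007e-19 J.
For a photon p = E/c, so p = 5.339e-28 kg·m/s.
So p ≈ 5.34e-28 kg·m/s.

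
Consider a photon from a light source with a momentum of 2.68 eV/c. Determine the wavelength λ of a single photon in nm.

463 nm

Take h = 6.62607015e-34 J·s, c = 2.99792458e8 m/s, 1 eV = 1.602176634e-19 J.
In SI units: p = 2.68 eV/c = 1.4323e-27 kg·m/s.
Apply λ = h/p: λ = 4.626e-7 m.
Converting to nm: λ = 462.6 nm ≈ 463 nm.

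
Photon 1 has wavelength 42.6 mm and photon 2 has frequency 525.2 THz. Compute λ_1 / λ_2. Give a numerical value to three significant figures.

λ_1 = 0.04260 m (from wavelength = 42.6 mm, via λ given directly).
λ_2 = 5.708 × 10^-7 m (from frequency = 525.2 THz, via λ = c/f).
Ratio = 0.04260 / 5.708 × 10^-7 = 7.46 × 10^4.

7.46 × 10^4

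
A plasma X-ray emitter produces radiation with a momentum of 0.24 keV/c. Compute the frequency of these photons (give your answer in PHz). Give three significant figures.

Convert to SI: p = 0.24 keV/c = 1.2826 × 10^-25 kg·m/s.
Apply f = pc/h: f = 5.803 × 10^16 Hz.
Converting to PHz: f = 58.03 PHz ≈ 58.0 PHz.

58.0 PHz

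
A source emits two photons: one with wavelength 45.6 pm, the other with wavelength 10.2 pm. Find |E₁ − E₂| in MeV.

Using E = hc/λ: E₁ = 4.356e-15 J, E₂ = 1.947e-14 J.
|ΔE| = |4.356e-15 − 1.947e-14| = 1.51e-14 J = 0.0944 MeV.

0.0944 MeV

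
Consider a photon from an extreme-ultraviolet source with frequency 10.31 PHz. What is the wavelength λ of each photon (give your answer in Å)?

291 Å

Convert to SI: f = 10.31 PHz = 1.031e16 Hz.
Since λ = c/f for a photon, λ = 2.908e-8 m.
Converting to Å: λ = 290.8 Å ≈ 291 Å.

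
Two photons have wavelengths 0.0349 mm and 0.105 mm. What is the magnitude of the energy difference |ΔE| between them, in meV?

Using E = hc/λ: E₁ = 5.692·10^-21 J, E₂ = 1.892·10^-21 J.
|ΔE| = |5.692·10^-21 − 1.892·10^-21| = 3.80·10^-21 J = 23.7 meV.

23.7 meV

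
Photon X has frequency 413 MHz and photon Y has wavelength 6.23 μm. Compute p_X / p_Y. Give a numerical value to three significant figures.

8.58 × 10^-6

p_X = 9.128 × 10^-34 kg·m/s (from frequency = 413 MHz, via p = hf/c).
p_Y = 1.064 × 10^-28 kg·m/s (from wavelength = 6.23 μm, via p = h/λ).
Ratio = 9.128 × 10^-34 / 1.064 × 10^-28 = 8.58 × 10^-6.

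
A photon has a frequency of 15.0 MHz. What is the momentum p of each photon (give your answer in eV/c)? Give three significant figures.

6.20 × 10^-8 eV/c

(h = 6.62607015 × 10^-34 J·s, c = 2.99792458 × 10^8 m/s, 1 eV = 1.602176634 × 10^-19 J.)
Convert to SI: f = 15.0 MHz = 1.50 × 10^7 Hz.
Since p = hf/c for a photon, p = 3.315 × 10^-35 kg·m/s.
Converting to eV/c: p = 6.204 × 10^-8 eV/c ≈ 6.20 × 10^-8 eV/c.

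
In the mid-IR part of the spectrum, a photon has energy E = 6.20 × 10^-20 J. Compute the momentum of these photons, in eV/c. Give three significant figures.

The photon relation is p = E/c, giving p = 2.068 × 10^-28 kg·m/s.
Converting to eV/c: p = 0.3870 eV/c ≈ 0.387 eV/c.

0.387 eV/c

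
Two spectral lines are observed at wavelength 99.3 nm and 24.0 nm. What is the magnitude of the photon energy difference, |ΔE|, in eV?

Using E = hc/λ: E₁ = 2.000 × 10^-18 J, E₂ = 8.277 × 10^-18 J.
|ΔE| = |2.000 × 10^-18 − 8.277 × 10^-18| = 6.28 × 10^-18 J = 39.2 eV.

39.2 eV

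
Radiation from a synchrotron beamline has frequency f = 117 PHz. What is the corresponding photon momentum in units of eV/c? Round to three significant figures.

484 eV/c

Use h = 6.62607015e-34 J·s, c = 2.99792458e8 m/s, 1 eV = 1.602176634e-19 J.
First convert: f = 117 PHz = 1.17e17 Hz.
Since p = hf/c for a photon, p = 2.586e-25 kg·m/s.
Converting to eV/c: p = 483.9 eV/c ≈ 484 eV/c.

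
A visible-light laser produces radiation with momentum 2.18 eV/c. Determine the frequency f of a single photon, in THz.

527 THz

In SI units: p = 2.18 eV/c = 1.1651e-27 kg·m/s.
Since f = pc/h for a photon, f = 5.271e14 Hz.
Converting to THz: f = 527.1 THz ≈ 527 THz.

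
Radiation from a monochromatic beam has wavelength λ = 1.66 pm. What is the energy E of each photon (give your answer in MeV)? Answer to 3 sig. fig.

Use h = 6.62607015e-34 J·s, c = 2.99792458e8 m/s, 1 eV = 1.602176634e-19 J.
Convert to SI: λ = 1.66 pm = 1.66e-12 m.
For a photon E = hc/λ, so E = 1.197e-13 J.
Converting to MeV: E = 0.7469 MeV ≈ 0.747 MeV.

0.747 MeV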